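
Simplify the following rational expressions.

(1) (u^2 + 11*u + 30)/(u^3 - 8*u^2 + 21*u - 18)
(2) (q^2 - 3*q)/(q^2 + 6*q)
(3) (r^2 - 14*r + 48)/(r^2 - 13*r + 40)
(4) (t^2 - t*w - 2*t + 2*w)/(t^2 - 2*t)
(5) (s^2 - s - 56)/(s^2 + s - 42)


(1) = (u^2 + 11*u + 30)/(u^3 - 8*u^2 + 21*u - 18)
(2) = (q - 3)/(q + 6)
(3) = (r - 6)/(r - 5)
(4) = (t - w)/t
(5) = (s - 8)/(s - 6)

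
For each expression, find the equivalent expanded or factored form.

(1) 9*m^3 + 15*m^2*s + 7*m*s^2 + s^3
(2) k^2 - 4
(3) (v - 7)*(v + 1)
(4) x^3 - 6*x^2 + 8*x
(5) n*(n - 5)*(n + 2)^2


(1) = (m + s)*(3*m + s)^2
(2) = (k - 2)*(k + 2)
(3) = v^2 - 6*v - 7
(4) = x*(x - 4)*(x - 2)
(5) = n^4 - n^3 - 16*n^2 - 20*n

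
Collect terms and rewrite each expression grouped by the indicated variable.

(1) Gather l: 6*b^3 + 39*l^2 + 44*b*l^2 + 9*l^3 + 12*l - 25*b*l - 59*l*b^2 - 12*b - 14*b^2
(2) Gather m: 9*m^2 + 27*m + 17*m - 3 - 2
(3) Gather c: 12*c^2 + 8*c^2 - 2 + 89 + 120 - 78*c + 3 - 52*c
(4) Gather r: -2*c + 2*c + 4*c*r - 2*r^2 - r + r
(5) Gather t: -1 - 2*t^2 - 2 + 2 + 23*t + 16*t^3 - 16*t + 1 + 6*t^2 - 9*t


(1) = 6*b^3 - 14*b^2 - 12*b + 9*l^3 + l^2*(44*b + 39) + l*(-59*b^2 - 25*b + 12)
(2) = 9*m^2 + 44*m - 5
(3) = 20*c^2 - 130*c + 210
(4) = 4*c*r - 2*r^2
(5) = 16*t^3 + 4*t^2 - 2*t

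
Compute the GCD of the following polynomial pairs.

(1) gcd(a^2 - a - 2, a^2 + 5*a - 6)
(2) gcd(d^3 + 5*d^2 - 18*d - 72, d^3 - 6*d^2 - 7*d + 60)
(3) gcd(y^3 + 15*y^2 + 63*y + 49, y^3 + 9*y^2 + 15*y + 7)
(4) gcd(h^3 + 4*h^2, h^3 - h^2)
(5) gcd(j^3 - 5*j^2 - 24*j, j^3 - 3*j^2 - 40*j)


(1) = 1
(2) = gcd((d - 4)*(d + 3)*(d + 6), (d - 5)*(d - 4)*(d + 3)) = d^2 - d - 12
(3) = gcd((y + 1)*(y + 7)^2, (y + 1)^2*(y + 7)) = y^2 + 8*y + 7
(4) = gcd(h^2*(h + 4), h^2*(h - 1)) = h^2
(5) = j^2 - 8*j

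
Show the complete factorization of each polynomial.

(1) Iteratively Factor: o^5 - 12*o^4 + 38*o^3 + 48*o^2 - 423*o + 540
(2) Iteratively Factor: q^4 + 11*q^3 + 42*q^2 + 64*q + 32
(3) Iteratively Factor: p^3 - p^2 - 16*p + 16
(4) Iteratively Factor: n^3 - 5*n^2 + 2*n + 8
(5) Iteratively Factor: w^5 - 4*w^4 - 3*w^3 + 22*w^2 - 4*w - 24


(1) = (o - 5)*(o^4 - 7*o^3 + 3*o^2 + 63*o - 108) = (o - 5)*(o - 4)*(o^3 - 3*o^2 - 9*o + 27) = (o - 5)*(o - 4)*(o - 3)*(o^2 - 9) = (o - 5)*(o - 4)*(o - 3)*(o + 3)*(o - 3)
(2) = (q + 4)*(q^3 + 7*q^2 + 14*q + 8) = (q + 1)*(q + 4)*(q^2 + 6*q + 8) = (q + 1)*(q + 4)^2*(q + 2)
(3) = (p - 4)*(p^2 + 3*p - 4) = (p - 4)*(p - 1)*(p + 4)
(4) = (n + 1)*(n^2 - 6*n + 8) = (n - 4)*(n + 1)*(n - 2)
(5) = (w - 3)*(w^4 - w^3 - 6*w^2 + 4*w + 8) = (w - 3)*(w + 2)*(w^3 - 3*w^2 + 4) = (w - 3)*(w - 2)*(w + 2)*(w^2 - w - 2) = (w - 3)*(w - 2)*(w + 1)*(w + 2)*(w - 2)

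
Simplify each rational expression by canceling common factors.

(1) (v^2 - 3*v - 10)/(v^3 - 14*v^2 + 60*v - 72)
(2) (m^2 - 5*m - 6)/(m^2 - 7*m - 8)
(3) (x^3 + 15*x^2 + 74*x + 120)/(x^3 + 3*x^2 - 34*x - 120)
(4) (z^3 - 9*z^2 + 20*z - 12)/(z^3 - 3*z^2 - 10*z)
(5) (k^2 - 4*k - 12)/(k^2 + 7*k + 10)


(1) = (v^2 - 3*v - 10)/(v^3 - 14*v^2 + 60*v - 72)
(2) = (m - 6)/(m - 8)
(3) = (x + 6)/(x - 6)
(4) = (z^3 - 9*z^2 + 20*z - 12)/(z^3 - 3*z^2 - 10*z)
(5) = (k - 6)/(k + 5)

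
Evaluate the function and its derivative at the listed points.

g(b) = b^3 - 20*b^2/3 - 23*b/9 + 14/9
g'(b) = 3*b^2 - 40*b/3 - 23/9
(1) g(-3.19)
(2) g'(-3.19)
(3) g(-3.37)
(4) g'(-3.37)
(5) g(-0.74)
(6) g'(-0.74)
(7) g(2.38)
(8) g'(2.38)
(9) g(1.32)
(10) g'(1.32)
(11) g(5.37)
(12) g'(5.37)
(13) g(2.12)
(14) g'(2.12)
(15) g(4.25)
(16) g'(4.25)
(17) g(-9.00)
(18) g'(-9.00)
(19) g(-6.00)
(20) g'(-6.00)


(1) = -90.59
(2) = 70.51
(3) = -103.82
(4) = 76.45
(5) = -0.61
(6) = 8.95
(7) = -28.81
(8) = -17.30
(9) = -11.13
(10) = -14.93
(11) = -49.56
(12) = 12.36
(13) = -24.30
(14) = -17.34
(15) = -52.96
(16) = -5.03
(17) = -1244.44
(18) = 360.44
(19) = -439.11
(20) = 185.44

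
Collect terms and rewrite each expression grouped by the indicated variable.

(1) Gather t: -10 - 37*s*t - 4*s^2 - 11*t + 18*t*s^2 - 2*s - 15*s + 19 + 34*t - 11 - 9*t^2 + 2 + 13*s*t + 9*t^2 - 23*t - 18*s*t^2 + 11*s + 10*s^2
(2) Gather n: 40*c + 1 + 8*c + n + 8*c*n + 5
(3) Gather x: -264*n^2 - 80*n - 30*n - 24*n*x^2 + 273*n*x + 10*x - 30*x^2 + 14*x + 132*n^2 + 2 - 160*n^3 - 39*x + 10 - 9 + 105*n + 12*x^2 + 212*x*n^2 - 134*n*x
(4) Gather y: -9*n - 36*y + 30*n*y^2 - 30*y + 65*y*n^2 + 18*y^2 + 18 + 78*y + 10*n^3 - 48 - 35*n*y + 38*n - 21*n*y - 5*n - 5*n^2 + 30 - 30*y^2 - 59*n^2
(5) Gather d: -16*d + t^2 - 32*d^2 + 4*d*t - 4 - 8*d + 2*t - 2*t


(1) = 6*s^2 - 18*s*t^2 - 6*s + t*(18*s^2 - 24*s)
(2) = 48*c + n*(8*c + 1) + 6
(3) = -160*n^3 - 132*n^2 - 5*n + x^2*(-24*n - 18) + x*(212*n^2 + 139*n - 15) + 3
(4) = 10*n^3 - 64*n^2 + 24*n + y^2*(30*n - 12) + y*(65*n^2 - 56*n + 12)
(5) = -32*d^2 + d*(4*t - 24) + t^2 - 4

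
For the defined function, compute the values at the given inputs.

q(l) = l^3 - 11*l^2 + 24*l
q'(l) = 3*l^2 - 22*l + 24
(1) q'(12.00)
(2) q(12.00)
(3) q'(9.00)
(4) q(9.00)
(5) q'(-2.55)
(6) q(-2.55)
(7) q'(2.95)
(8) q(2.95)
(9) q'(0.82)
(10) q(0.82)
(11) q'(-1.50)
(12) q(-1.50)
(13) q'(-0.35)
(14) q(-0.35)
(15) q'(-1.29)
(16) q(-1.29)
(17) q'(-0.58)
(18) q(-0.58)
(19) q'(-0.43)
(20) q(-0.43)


(1) = 192.00
(2) = 432.00
(3) = 69.00
(4) = 54.00
(5) = 99.61
(6) = -149.31
(7) = -14.79
(8) = 0.74
(9) = 7.98
(10) = 12.83
(11) = 63.75
(12) = -64.12
(13) = 32.07
(14) = -9.79
(15) = 57.37
(16) = -51.41
(17) = 37.77
(18) = -17.82
(19) = 34.01
(20) = -12.43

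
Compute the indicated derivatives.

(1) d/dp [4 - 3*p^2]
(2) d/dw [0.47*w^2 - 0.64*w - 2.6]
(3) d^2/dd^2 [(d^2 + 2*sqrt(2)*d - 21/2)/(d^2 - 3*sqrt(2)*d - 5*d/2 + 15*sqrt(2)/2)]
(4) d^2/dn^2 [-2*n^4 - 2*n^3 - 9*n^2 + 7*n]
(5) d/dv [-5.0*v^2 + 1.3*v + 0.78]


(1) = -6*p
(2) = 0.94*w - 0.64
(3) = 2*(20*d^3 + 40*sqrt(2)*d^3 - 180*sqrt(2)*d^2 - 252*d^2 - 90*d + 756*sqrt(2)*d - 537 + 90*sqrt(2))/(8*d^6 - 72*sqrt(2)*d^5 - 60*d^5 + 582*d^4 + 540*sqrt(2)*d^4 - 3365*d^3 - 1782*sqrt(2)*d^3 + 4365*sqrt(2)*d^2 + 8100*d^2 - 8100*sqrt(2)*d - 6750*d + 6750*sqrt(2))
(4) = -24*n^2 - 12*n - 18
(5) = 1.3 - 10.0*v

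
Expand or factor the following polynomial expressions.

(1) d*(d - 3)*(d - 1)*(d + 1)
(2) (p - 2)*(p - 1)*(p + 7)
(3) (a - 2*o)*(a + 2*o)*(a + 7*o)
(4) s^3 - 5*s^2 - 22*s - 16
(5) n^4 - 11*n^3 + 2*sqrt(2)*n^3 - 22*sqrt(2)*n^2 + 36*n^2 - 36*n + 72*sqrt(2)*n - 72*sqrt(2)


(1) = d^4 - 3*d^3 - d^2 + 3*d
(2) = p^3 + 4*p^2 - 19*p + 14
(3) = a^3 + 7*a^2*o - 4*a*o^2 - 28*o^3
(4) = (s - 8)*(s + 1)*(s + 2)
(5) = (n - 6)*(n - 3)*(n - 2)*(n + 2*sqrt(2))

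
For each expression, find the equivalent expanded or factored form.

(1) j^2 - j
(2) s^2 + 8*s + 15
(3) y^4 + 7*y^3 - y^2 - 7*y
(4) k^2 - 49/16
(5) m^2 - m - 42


(1) = j*(j - 1)
(2) = (s + 3)*(s + 5)
(3) = y*(y - 1)*(y + 1)*(y + 7)
(4) = (k - 7/4)*(k + 7/4)
(5) = (m - 7)*(m + 6)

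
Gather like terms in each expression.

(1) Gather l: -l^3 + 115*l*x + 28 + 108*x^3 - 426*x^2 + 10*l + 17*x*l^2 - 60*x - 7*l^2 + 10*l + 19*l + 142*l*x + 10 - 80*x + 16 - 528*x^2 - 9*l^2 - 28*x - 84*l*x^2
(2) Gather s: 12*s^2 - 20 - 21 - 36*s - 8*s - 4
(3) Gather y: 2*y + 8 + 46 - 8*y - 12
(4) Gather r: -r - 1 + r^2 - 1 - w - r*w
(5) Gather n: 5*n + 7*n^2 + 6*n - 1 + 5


(1) = -l^3 + l^2*(17*x - 16) + l*(-84*x^2 + 257*x + 39) + 108*x^3 - 954*x^2 - 168*x + 54
(2) = 12*s^2 - 44*s - 45
(3) = 42 - 6*y
(4) = r^2 + r*(-w - 1) - w - 2
(5) = 7*n^2 + 11*n + 4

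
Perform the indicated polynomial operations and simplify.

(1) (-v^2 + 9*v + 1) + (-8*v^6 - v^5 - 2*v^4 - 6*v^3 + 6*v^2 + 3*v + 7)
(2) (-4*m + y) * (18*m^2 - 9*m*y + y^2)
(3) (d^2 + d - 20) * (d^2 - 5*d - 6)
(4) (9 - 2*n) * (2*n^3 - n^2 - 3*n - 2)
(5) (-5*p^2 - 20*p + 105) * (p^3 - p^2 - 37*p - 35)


(1) = -8*v^6 - v^5 - 2*v^4 - 6*v^3 + 5*v^2 + 12*v + 8
(2) = -72*m^3 + 54*m^2*y - 13*m*y^2 + y^3
(3) = d^4 - 4*d^3 - 31*d^2 + 94*d + 120
(4) = -4*n^4 + 20*n^3 - 3*n^2 - 23*n - 18
(5) = -5*p^5 - 15*p^4 + 310*p^3 + 810*p^2 - 3185*p - 3675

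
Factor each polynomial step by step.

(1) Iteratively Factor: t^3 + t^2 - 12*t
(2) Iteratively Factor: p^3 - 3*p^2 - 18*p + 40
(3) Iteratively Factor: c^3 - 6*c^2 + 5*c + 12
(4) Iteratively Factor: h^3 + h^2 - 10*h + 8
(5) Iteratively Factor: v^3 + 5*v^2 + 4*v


(1) = (t)*(t^2 + t - 12) = t*(t - 3)*(t + 4)
(2) = (p - 5)*(p^2 + 2*p - 8) = (p - 5)*(p - 2)*(p + 4)
(3) = (c - 4)*(c^2 - 2*c - 3) = (c - 4)*(c + 1)*(c - 3)
(4) = (h - 1)*(h^2 + 2*h - 8) = (h - 1)*(h + 4)*(h - 2)
(5) = (v)*(v^2 + 5*v + 4) = v*(v + 1)*(v + 4)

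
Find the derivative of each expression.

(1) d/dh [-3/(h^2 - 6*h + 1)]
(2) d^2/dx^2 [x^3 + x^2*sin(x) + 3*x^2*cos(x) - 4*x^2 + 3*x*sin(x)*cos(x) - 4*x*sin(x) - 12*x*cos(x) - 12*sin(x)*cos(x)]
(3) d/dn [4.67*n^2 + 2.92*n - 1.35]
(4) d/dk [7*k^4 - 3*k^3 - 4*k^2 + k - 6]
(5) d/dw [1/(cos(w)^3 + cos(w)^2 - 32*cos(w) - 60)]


(1) = 6*(h - 3)/(h^2 - 6*h + 1)^2
(2) = -x^2*sin(x) - 3*x^2*cos(x) - 8*x*sin(x) - 6*x*sin(2*x) + 16*x*cos(x) + 6*x + 26*sin(x) + 24*sin(2*x) - 2*cos(x) + 6*cos(2*x) - 8
(3) = 9.34*n + 2.92
(4) = 28*k^3 - 9*k^2 - 8*k + 1
(5) = (3*cos(w)^2 + 2*cos(w) - 32)*sin(w)/(cos(w)^3 + cos(w)^2 - 32*cos(w) - 60)^2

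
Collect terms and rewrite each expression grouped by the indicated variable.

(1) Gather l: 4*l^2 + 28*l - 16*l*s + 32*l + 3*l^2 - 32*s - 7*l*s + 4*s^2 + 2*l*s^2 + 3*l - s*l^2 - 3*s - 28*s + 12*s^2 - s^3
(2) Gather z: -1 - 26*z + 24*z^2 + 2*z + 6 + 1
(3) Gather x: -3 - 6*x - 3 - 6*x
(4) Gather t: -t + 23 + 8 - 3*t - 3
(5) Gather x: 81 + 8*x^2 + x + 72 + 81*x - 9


(1) = l^2*(7 - s) + l*(2*s^2 - 23*s + 63) - s^3 + 16*s^2 - 63*s
(2) = 24*z^2 - 24*z + 6
(3) = -12*x - 6
(4) = 28 - 4*t
(5) = 8*x^2 + 82*x + 144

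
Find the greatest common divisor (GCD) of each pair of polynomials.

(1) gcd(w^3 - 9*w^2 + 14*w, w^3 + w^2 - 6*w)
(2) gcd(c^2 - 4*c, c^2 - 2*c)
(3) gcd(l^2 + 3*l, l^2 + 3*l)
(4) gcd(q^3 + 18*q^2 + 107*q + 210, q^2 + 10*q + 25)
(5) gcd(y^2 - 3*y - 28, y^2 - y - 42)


(1) = gcd(w*(w - 7)*(w - 2), w*(w - 2)*(w + 3)) = w^2 - 2*w
(2) = c
(3) = l^2 + 3*l
(4) = gcd((q + 5)*(q + 6)*(q + 7), (q + 5)^2) = q + 5
(5) = y - 7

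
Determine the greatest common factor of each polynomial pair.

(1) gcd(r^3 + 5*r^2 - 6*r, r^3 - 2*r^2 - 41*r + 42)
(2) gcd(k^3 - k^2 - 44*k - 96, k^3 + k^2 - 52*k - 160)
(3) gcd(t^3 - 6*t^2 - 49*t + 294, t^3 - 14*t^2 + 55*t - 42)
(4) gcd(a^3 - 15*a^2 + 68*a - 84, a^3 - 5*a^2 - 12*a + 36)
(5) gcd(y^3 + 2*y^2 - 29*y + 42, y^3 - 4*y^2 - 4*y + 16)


(1) = r^2 + 5*r - 6
(2) = k^2 - 4*k - 32
(3) = t^2 - 13*t + 42
(4) = gcd((a - 7)*(a - 6)*(a - 2), (a - 6)*(a - 2)*(a + 3)) = a^2 - 8*a + 12
(5) = y - 2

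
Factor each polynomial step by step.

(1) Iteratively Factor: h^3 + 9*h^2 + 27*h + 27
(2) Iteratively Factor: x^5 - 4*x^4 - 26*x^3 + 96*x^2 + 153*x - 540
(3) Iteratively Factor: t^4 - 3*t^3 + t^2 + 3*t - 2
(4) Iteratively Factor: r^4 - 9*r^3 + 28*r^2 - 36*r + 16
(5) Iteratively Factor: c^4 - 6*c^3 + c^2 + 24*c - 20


(1) = (h + 3)*(h^2 + 6*h + 9) = (h + 3)^2*(h + 3)
(2) = (x - 5)*(x^4 + x^3 - 21*x^2 - 9*x + 108) = (x - 5)*(x - 3)*(x^3 + 4*x^2 - 9*x - 36) = (x - 5)*(x - 3)*(x + 4)*(x^2 - 9) = (x - 5)*(x - 3)^2*(x + 4)*(x + 3)
(3) = (t - 1)*(t^3 - 2*t^2 - t + 2) = (t - 1)^2*(t^2 - t - 2) = (t - 2)*(t - 1)^2*(t + 1)
(4) = (r - 2)*(r^3 - 7*r^2 + 14*r - 8) = (r - 4)*(r - 2)*(r^2 - 3*r + 2) = (r - 4)*(r - 2)^2*(r - 1)
(5) = (c - 2)*(c^3 - 4*c^2 - 7*c + 10) = (c - 2)*(c + 2)*(c^2 - 6*c + 5) = (c - 5)*(c - 2)*(c + 2)*(c - 1)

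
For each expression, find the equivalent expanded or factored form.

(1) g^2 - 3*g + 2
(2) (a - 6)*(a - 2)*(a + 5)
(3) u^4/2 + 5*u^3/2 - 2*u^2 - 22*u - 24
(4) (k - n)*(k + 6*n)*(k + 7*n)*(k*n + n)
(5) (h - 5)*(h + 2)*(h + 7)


(1) = (g - 2)*(g - 1)
(2) = a^3 - 3*a^2 - 28*a + 60
(3) = (u/2 + 1)*(u - 3)*(u + 2)*(u + 4)
(4) = k^4*n + 12*k^3*n^2 + k^3*n + 29*k^2*n^3 + 12*k^2*n^2 - 42*k*n^4 + 29*k*n^3 - 42*n^4
(5) = h^3 + 4*h^2 - 31*h - 70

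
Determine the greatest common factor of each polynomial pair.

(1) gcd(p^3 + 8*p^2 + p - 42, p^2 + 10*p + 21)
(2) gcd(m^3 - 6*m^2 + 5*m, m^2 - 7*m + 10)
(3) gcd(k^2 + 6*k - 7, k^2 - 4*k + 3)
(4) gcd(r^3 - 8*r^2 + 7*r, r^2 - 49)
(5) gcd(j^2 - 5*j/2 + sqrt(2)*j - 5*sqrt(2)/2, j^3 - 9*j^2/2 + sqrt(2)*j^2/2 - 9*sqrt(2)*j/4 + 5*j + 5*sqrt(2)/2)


(1) = p^2 + 10*p + 21
(2) = m - 5
(3) = gcd((k - 1)*(k + 7), (k - 3)*(k - 1)) = k - 1
(4) = gcd(r*(r - 7)*(r - 1), (r - 7)*(r + 7)) = r - 7
(5) = gcd((j - 5/2)*(j + sqrt(2)), (j - 5/2)*(j - 2)*(j + sqrt(2)/2)) = j - 5/2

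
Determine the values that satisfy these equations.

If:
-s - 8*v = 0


Then:
s = -8*v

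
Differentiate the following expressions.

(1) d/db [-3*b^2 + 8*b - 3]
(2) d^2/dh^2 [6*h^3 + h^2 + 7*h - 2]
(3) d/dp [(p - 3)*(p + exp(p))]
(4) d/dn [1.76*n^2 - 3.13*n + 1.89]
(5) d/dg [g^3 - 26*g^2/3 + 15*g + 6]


(1) = 8 - 6*b
(2) = 36*h + 2
(3) = p + (p - 3)*(exp(p) + 1) + exp(p)
(4) = 3.52*n - 3.13
(5) = 3*g^2 - 52*g/3 + 15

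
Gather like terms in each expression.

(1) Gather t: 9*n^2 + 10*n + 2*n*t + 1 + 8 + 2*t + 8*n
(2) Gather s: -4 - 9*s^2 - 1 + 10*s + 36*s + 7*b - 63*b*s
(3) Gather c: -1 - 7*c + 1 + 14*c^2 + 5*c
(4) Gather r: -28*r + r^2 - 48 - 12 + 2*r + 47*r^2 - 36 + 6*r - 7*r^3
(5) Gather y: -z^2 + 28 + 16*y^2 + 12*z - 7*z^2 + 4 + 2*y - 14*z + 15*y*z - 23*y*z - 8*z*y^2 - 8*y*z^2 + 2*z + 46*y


(1) = 9*n^2 + 18*n + t*(2*n + 2) + 9
(2) = 7*b - 9*s^2 + s*(46 - 63*b) - 5
(3) = 14*c^2 - 2*c
(4) = -7*r^3 + 48*r^2 - 20*r - 96
(5) = y^2*(16 - 8*z) + y*(-8*z^2 - 8*z + 48) - 8*z^2 + 32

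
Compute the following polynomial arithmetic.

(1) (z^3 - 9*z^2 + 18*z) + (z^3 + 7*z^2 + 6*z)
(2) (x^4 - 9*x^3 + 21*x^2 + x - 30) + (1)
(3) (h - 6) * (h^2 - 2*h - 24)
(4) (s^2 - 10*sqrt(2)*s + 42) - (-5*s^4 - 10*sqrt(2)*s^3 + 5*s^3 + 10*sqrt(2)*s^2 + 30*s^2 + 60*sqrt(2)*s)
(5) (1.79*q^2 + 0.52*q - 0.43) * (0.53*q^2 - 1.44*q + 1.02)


(1) = 2*z^3 - 2*z^2 + 24*z
(2) = x^4 - 9*x^3 + 21*x^2 + x - 29
(3) = h^3 - 8*h^2 - 12*h + 144
(4) = 5*s^4 - 5*s^3 + 10*sqrt(2)*s^3 - 29*s^2 - 10*sqrt(2)*s^2 - 70*sqrt(2)*s + 42
(5) = 0.9487*q^4 - 2.302*q^3 + 0.8491*q^2 + 1.1496*q - 0.4386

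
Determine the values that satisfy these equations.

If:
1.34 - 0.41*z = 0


Then:
z = 3.27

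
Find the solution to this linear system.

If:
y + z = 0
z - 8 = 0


Then:
y = -8
z = 8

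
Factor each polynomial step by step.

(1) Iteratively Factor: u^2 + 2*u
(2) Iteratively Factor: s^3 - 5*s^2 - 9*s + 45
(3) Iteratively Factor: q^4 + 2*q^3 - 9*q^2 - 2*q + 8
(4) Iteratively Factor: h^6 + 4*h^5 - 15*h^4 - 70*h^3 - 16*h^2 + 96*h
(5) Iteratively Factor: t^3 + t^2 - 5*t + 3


(1) = (u)*(u + 2)
(2) = (s - 3)*(s^2 - 2*s - 15) = (s - 5)*(s - 3)*(s + 3)
(3) = (q - 1)*(q^3 + 3*q^2 - 6*q - 8) = (q - 1)*(q + 1)*(q^2 + 2*q - 8) = (q - 2)*(q - 1)*(q + 1)*(q + 4)
(4) = (h + 2)*(h^5 + 2*h^4 - 19*h^3 - 32*h^2 + 48*h) = h*(h + 2)*(h^4 + 2*h^3 - 19*h^2 - 32*h + 48) = h*(h + 2)*(h + 4)*(h^3 - 2*h^2 - 11*h + 12) = h*(h - 1)*(h + 2)*(h + 4)*(h^2 - h - 12) = h*(h - 1)*(h + 2)*(h + 3)*(h + 4)*(h - 4)
(5) = (t - 1)*(t^2 + 2*t - 3) = (t - 1)^2*(t + 3)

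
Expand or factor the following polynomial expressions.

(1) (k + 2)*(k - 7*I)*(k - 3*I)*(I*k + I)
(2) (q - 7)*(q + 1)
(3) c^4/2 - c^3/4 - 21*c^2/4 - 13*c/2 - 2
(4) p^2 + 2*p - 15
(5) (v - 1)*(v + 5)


(1) = I*k^4 + 10*k^3 + 3*I*k^3 + 30*k^2 - 19*I*k^2 + 20*k - 63*I*k - 42*I
(2) = q^2 - 6*q - 7
(3) = (c/2 + 1)*(c - 4)*(c + 1/2)*(c + 1)
(4) = (p - 3)*(p + 5)
(5) = v^2 + 4*v - 5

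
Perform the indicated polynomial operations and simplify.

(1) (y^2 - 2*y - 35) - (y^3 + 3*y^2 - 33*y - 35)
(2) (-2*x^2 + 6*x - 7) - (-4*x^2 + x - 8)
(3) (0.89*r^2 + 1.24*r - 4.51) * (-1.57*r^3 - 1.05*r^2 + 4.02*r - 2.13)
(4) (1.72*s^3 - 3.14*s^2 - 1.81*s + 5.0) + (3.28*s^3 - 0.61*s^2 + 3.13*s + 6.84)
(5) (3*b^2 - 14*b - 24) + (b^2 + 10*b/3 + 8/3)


(1) = -y^3 - 2*y^2 + 31*y
(2) = 2*x^2 + 5*x + 1
(3) = -1.3973*r^5 - 2.8813*r^4 + 9.3565*r^3 + 7.8246*r^2 - 20.7714*r + 9.6063
(4) = 5.0*s^3 - 3.75*s^2 + 1.32*s + 11.84
(5) = 4*b^2 - 32*b/3 - 64/3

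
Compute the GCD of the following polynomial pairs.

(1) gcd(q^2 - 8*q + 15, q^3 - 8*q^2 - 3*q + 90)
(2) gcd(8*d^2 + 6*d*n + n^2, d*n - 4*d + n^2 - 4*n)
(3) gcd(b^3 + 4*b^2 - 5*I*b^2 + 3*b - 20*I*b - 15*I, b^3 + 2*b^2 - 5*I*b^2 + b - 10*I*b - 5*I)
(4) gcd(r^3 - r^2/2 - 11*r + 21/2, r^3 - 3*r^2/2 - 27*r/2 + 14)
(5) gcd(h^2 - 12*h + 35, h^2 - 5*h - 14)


(1) = q - 5
(2) = 1
(3) = b^2 + b*(1 - 5*I) - 5*I
(4) = r^2 + 5*r/2 - 7/2
(5) = h - 7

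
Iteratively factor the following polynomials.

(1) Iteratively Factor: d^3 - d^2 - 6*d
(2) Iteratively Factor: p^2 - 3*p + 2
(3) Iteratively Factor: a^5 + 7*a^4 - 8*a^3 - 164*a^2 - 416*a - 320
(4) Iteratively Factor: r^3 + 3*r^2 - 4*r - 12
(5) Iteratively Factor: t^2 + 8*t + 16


(1) = (d - 3)*(d^2 + 2*d) = d*(d - 3)*(d + 2)
(2) = (p - 2)*(p - 1)
(3) = (a + 2)*(a^4 + 5*a^3 - 18*a^2 - 128*a - 160) = (a + 2)*(a + 4)*(a^3 + a^2 - 22*a - 40) = (a + 2)*(a + 4)^2*(a^2 - 3*a - 10) = (a - 5)*(a + 2)*(a + 4)^2*(a + 2)
(4) = (r + 2)*(r^2 + r - 6) = (r - 2)*(r + 2)*(r + 3)
(5) = (t + 4)*(t + 4)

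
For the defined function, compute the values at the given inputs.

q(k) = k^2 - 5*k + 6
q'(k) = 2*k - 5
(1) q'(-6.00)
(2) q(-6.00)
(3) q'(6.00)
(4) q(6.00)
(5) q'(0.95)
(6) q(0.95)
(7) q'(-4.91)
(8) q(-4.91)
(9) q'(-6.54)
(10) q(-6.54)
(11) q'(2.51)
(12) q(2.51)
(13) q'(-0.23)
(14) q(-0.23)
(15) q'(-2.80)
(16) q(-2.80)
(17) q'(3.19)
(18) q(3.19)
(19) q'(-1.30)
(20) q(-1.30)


(1) = -17.00
(2) = 72.00
(3) = 7.00
(4) = 12.00
(5) = -3.10
(6) = 2.15
(7) = -14.82
(8) = 54.66
(9) = -18.08
(10) = 81.47
(11) = 0.02
(12) = -0.25
(13) = -5.46
(14) = 7.20
(15) = -10.60
(16) = 27.84
(17) = 1.38
(18) = 0.23
(19) = -7.60
(20) = 14.19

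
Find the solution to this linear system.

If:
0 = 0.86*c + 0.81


Then:
c = -0.94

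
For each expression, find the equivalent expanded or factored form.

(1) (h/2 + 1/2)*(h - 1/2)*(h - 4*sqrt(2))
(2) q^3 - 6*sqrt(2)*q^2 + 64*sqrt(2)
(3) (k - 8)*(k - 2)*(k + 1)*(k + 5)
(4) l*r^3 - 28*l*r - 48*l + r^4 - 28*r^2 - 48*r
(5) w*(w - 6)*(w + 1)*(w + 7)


(1) = h^3/2 - 2*sqrt(2)*h^2 + h^2/4 - sqrt(2)*h - h/4 + sqrt(2)
(2) = (q - 4*sqrt(2))^2*(q + 2*sqrt(2))
(3) = k^4 - 4*k^3 - 39*k^2 + 46*k + 80
(4) = (l + r)*(r - 6)*(r + 2)*(r + 4)
(5) = w^4 + 2*w^3 - 41*w^2 - 42*w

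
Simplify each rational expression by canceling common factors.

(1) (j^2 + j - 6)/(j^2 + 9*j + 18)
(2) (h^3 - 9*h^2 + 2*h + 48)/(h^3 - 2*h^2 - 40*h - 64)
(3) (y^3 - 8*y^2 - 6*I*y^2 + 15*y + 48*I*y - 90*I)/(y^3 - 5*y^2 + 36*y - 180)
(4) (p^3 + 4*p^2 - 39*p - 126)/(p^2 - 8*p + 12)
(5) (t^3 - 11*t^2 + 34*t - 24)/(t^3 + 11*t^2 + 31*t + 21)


(1) = (j - 2)/(j + 6)
(2) = (h - 3)/(h + 4)
(3) = (y - 3)/(y + 6*I)
(4) = (p^2 + 10*p + 21)/(p - 2)
(5) = (t^3 - 11*t^2 + 34*t - 24)/(t^3 + 11*t^2 + 31*t + 21)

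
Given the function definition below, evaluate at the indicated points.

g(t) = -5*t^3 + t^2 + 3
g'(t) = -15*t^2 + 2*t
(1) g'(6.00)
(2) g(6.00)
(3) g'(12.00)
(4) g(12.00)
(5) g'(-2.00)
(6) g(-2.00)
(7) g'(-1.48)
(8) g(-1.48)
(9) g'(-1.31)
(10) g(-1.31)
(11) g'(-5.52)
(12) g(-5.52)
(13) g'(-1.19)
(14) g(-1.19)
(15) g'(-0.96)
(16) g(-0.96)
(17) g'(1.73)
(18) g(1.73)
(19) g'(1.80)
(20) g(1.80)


(1) = -528.00
(2) = -1041.00
(3) = -2136.00
(4) = -8493.00
(5) = -64.00
(6) = 47.00
(7) = -35.82
(8) = 21.40
(9) = -28.36
(10) = 15.96
(11) = -468.10
(12) = 874.45
(13) = -23.62
(14) = 12.84
(15) = -15.74
(16) = 8.35
(17) = -41.43
(18) = -19.90
(19) = -45.00
(20) = -22.92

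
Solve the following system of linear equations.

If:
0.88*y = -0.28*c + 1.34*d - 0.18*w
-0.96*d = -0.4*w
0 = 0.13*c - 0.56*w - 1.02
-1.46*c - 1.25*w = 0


Then:
c = 1.30
d = -0.63
w = -1.52
y = -1.07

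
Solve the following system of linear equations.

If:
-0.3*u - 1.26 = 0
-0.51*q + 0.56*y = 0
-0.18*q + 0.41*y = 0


Then:
q = 0.00
u = -4.20
y = 0.00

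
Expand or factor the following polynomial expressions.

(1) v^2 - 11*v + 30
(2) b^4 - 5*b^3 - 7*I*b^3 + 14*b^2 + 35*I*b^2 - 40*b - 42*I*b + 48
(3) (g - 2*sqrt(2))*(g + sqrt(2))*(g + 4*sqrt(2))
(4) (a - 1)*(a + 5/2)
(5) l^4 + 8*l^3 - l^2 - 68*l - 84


(1) = (v - 6)*(v - 5)
(2) = (b - 3)*(b - 2)*(b - 8*I)*(b + I)
(3) = g^3 + 3*sqrt(2)*g^2 - 12*g - 16*sqrt(2)
(4) = a^2 + 3*a/2 - 5/2
(5) = (l - 3)*(l + 2)^2*(l + 7)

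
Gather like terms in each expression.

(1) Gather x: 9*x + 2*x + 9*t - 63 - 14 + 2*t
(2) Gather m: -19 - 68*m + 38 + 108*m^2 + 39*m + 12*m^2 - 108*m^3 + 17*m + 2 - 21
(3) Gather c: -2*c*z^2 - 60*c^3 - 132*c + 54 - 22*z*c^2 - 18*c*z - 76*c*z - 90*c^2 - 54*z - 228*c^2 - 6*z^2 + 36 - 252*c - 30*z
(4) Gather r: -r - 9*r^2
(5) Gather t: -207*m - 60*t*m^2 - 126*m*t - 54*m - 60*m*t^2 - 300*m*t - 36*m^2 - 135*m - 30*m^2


(1) = 11*t + 11*x - 77
(2) = -108*m^3 + 120*m^2 - 12*m
(3) = -60*c^3 + c^2*(-22*z - 318) + c*(-2*z^2 - 94*z - 384) - 6*z^2 - 84*z + 90
(4) = -9*r^2 - r
(5) = -66*m^2 - 60*m*t^2 - 396*m + t*(-60*m^2 - 426*m)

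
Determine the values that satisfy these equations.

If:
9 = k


Then:
k = 9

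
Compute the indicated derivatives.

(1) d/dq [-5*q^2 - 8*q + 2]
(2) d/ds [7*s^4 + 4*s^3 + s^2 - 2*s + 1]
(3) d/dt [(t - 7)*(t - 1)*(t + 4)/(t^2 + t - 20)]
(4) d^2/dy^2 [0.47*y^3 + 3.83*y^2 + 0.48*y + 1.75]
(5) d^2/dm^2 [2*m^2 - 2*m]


(1) = -10*q - 8
(2) = 28*s^3 + 12*s^2 + 2*s - 2
(3) = (t^4 + 2*t^3 - 39*t^2 + 104*t + 472)/(t^4 + 2*t^3 - 39*t^2 - 40*t + 400)
(4) = 2.82*y + 7.66
(5) = 4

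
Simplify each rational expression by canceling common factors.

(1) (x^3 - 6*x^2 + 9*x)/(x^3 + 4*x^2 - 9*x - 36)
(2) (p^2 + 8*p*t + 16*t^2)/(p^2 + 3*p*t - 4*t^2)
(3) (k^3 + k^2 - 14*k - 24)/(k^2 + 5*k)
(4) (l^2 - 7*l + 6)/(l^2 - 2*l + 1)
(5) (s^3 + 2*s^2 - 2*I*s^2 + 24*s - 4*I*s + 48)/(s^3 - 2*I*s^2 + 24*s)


(1) = (x^2 - 3*x)/(x^2 + 7*x + 12)
(2) = (p + 4*t)/(p - t)
(3) = (k^3 + k^2 - 14*k - 24)/(k^2 + 5*k)
(4) = (l - 6)/(l - 1)
(5) = (s + 2)/s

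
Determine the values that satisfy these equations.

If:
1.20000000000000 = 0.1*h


Then:
h = 12.00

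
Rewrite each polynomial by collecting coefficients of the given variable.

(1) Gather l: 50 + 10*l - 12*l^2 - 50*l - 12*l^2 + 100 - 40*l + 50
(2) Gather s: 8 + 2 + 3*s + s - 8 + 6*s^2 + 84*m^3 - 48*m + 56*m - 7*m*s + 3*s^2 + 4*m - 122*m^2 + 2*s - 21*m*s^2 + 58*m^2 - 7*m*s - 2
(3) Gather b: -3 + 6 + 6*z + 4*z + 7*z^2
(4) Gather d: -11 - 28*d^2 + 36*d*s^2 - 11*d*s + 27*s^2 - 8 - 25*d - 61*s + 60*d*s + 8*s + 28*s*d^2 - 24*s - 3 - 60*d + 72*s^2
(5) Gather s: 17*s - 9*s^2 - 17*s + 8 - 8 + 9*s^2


(1) = -24*l^2 - 80*l + 200
(2) = 84*m^3 - 64*m^2 + 12*m + s^2*(9 - 21*m) + s*(6 - 14*m)
(3) = 7*z^2 + 10*z + 3
(4) = d^2*(28*s - 28) + d*(36*s^2 + 49*s - 85) + 99*s^2 - 77*s - 22
(5) = 0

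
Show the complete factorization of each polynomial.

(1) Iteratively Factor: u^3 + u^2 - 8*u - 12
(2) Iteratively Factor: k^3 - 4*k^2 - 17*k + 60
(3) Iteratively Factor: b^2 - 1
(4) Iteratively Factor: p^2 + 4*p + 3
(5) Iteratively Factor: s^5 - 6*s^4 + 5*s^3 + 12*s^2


(1) = (u + 2)*(u^2 - u - 6) = (u + 2)^2*(u - 3)
(2) = (k + 4)*(k^2 - 8*k + 15) = (k - 5)*(k + 4)*(k - 3)
(3) = (b - 1)*(b + 1)
(4) = (p + 3)*(p + 1)
(5) = (s + 1)*(s^4 - 7*s^3 + 12*s^2) = s*(s + 1)*(s^3 - 7*s^2 + 12*s) = s*(s - 4)*(s + 1)*(s^2 - 3*s) = s*(s - 4)*(s - 3)*(s + 1)*(s)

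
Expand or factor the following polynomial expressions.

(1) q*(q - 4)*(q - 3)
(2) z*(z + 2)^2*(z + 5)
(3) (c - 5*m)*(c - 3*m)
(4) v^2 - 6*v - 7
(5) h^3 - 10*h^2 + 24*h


(1) = q^3 - 7*q^2 + 12*q
(2) = z^4 + 9*z^3 + 24*z^2 + 20*z
(3) = c^2 - 8*c*m + 15*m^2
(4) = (v - 7)*(v + 1)
(5) = h*(h - 6)*(h - 4)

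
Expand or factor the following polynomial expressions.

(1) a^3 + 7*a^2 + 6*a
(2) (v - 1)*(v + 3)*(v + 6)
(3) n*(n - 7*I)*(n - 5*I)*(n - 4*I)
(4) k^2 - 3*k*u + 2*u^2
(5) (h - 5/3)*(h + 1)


(1) = a*(a + 1)*(a + 6)
(2) = v^3 + 8*v^2 + 9*v - 18
(3) = n^4 - 16*I*n^3 - 83*n^2 + 140*I*n
(4) = (k - 2*u)*(k - u)
(5) = h^2 - 2*h/3 - 5/3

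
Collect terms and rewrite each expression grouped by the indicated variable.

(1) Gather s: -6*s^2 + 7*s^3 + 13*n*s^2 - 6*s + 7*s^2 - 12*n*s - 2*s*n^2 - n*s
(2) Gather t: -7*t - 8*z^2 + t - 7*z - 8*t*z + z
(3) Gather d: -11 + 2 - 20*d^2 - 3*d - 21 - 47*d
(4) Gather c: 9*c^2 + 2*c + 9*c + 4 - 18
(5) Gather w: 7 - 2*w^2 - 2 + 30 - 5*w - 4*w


(1) = 7*s^3 + s^2*(13*n + 1) + s*(-2*n^2 - 13*n - 6)
(2) = t*(-8*z - 6) - 8*z^2 - 6*z
(3) = -20*d^2 - 50*d - 30
(4) = 9*c^2 + 11*c - 14
(5) = -2*w^2 - 9*w + 35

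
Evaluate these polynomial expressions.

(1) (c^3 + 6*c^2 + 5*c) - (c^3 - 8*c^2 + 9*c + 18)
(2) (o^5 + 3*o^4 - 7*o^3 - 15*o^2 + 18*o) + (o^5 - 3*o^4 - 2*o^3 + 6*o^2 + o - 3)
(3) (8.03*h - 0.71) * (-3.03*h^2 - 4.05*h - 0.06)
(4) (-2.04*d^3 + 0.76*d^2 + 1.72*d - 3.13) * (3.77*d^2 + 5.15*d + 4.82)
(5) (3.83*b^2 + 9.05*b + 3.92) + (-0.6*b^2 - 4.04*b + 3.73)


(1) = 14*c^2 - 4*c - 18
(2) = 2*o^5 - 9*o^3 - 9*o^2 + 19*o - 3
(3) = -24.3309*h^3 - 30.3702*h^2 + 2.3937*h + 0.0426
(4) = -7.6908*d^5 - 7.6408*d^4 + 0.5656*d^3 + 0.7211*d^2 - 7.8291*d - 15.0866
(5) = 3.23*b^2 + 5.01*b + 7.65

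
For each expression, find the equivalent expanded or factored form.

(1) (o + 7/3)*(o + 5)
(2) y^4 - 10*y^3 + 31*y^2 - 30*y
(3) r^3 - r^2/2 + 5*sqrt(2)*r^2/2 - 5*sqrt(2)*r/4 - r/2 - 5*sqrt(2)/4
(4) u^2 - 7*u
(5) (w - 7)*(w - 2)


(1) = o^2 + 22*o/3 + 35/3
(2) = y*(y - 5)*(y - 3)*(y - 2)
(3) = (r - 1)*(r + 1/2)*(r + 5*sqrt(2)/2)
(4) = u*(u - 7)
(5) = w^2 - 9*w + 14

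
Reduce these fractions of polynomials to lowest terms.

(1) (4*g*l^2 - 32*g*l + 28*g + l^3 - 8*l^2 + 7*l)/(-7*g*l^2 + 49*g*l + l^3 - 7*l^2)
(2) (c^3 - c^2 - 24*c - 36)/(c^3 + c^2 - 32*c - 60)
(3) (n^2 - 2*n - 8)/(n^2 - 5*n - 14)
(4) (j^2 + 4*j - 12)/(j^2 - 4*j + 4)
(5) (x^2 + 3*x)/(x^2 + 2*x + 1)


(1) = (-4*g*l + 4*g - l^2 + l)/(7*g*l - l^2)
(2) = (c + 3)/(c + 5)
(3) = (n - 4)/(n - 7)
(4) = (j + 6)/(j - 2)
(5) = (x^2 + 3*x)/(x^2 + 2*x + 1)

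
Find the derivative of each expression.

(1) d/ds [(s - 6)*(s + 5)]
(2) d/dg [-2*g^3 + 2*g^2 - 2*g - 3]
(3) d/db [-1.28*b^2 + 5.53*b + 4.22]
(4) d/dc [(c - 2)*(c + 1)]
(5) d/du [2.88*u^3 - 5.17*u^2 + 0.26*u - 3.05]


(1) = 2*s - 1
(2) = -6*g^2 + 4*g - 2
(3) = 5.53 - 2.56*b
(4) = 2*c - 1
(5) = 8.64*u^2 - 10.34*u + 0.26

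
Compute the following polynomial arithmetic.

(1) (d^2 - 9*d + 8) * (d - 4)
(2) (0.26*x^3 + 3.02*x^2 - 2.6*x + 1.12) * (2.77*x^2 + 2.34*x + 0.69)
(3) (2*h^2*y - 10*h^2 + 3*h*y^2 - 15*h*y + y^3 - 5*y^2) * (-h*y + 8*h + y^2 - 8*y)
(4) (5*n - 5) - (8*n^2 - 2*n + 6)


(1) = d^3 - 13*d^2 + 44*d - 32
(2) = 0.7202*x^5 + 8.9738*x^4 + 0.0442*x^3 - 0.8978*x^2 + 0.8268*x + 0.7728
(3) = -2*h^3*y^2 + 26*h^3*y - 80*h^3 - h^2*y^3 + 13*h^2*y^2 - 40*h^2*y + 2*h*y^4 - 26*h*y^3 + 80*h*y^2 + y^5 - 13*y^4 + 40*y^3
(4) = -8*n^2 + 7*n - 11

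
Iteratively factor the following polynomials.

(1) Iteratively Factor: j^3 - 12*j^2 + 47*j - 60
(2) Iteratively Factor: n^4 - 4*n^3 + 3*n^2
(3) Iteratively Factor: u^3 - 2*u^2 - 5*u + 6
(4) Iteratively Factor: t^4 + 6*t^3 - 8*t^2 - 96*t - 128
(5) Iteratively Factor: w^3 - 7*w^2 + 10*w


(1) = (j - 4)*(j^2 - 8*j + 15) = (j - 5)*(j - 4)*(j - 3)
(2) = (n - 3)*(n^3 - n^2) = n*(n - 3)*(n^2 - n) = n^2*(n - 3)*(n - 1)
(3) = (u - 3)*(u^2 + u - 2) = (u - 3)*(u - 1)*(u + 2)
(4) = (t - 4)*(t^3 + 10*t^2 + 32*t + 32) = (t - 4)*(t + 2)*(t^2 + 8*t + 16) = (t - 4)*(t + 2)*(t + 4)*(t + 4)
(5) = (w)*(w^2 - 7*w + 10) = w*(w - 5)*(w - 2)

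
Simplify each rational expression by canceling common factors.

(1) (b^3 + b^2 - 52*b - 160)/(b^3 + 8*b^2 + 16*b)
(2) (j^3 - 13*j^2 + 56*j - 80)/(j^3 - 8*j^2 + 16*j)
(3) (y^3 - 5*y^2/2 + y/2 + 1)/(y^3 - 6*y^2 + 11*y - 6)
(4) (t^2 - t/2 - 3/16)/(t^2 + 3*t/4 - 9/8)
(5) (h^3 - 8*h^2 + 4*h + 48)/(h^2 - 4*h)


(1) = (b^2 - 3*b - 40)/(b^2 + 4*b)
(2) = (j - 5)/j
(3) = (2*y + 1)/(2*y - 6)
(4) = (4*t + 1)/(4*t + 6)
(5) = (h^2 - 4*h - 12)/h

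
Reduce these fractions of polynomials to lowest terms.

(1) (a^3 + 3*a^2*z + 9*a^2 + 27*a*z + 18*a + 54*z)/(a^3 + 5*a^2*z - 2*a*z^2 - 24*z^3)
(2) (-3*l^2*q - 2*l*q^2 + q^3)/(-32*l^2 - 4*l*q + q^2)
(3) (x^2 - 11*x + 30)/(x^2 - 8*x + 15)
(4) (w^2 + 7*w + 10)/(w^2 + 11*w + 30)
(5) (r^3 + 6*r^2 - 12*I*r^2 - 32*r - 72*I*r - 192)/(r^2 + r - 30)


(1) = (-a^2 - 9*a - 18)/(-a^2 - 2*a*z + 8*z^2)
(2) = (-3*l^2*q - 2*l*q^2 + q^3)/(-32*l^2 - 4*l*q + q^2)
(3) = (x - 6)/(x - 3)
(4) = (w + 2)/(w + 6)
(5) = (r^2 - 12*I*r - 32)/(r - 5)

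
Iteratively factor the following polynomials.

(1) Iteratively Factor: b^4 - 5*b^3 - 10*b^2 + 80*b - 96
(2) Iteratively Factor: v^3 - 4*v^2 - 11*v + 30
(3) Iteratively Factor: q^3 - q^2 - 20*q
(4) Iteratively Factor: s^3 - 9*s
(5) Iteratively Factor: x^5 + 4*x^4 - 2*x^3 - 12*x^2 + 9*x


(1) = (b - 2)*(b^3 - 3*b^2 - 16*b + 48) = (b - 2)*(b + 4)*(b^2 - 7*b + 12) = (b - 4)*(b - 2)*(b + 4)*(b - 3)
(2) = (v + 3)*(v^2 - 7*v + 10) = (v - 5)*(v + 3)*(v - 2)
(3) = (q)*(q^2 - q - 20) = q*(q + 4)*(q - 5)
(4) = (s - 3)*(s^2 + 3*s) = (s - 3)*(s + 3)*(s)
(5) = (x - 1)*(x^4 + 5*x^3 + 3*x^2 - 9*x) = x*(x - 1)*(x^3 + 5*x^2 + 3*x - 9) = x*(x - 1)^2*(x^2 + 6*x + 9) = x*(x - 1)^2*(x + 3)*(x + 3)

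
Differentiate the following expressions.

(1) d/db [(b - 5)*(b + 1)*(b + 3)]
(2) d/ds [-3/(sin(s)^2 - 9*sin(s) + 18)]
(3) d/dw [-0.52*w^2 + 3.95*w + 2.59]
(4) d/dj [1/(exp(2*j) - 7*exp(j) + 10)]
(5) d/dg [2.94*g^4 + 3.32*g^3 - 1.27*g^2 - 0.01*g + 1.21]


(1) = 3*b^2 - 2*b - 17
(2) = 3*(2*sin(s) - 9)*cos(s)/(sin(s)^2 - 9*sin(s) + 18)^2
(3) = 3.95 - 1.04*w
(4) = (7 - 2*exp(j))*exp(j)/(exp(2*j) - 7*exp(j) + 10)^2
(5) = 11.76*g^3 + 9.96*g^2 - 2.54*g - 0.01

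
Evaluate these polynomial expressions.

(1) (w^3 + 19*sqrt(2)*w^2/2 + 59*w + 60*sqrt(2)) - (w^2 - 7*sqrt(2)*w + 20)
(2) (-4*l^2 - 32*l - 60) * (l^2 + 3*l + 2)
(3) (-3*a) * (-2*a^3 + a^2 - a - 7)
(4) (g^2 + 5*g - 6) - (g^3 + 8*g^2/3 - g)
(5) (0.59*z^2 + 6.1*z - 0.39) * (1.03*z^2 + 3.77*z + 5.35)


(1) = w^3 - w^2 + 19*sqrt(2)*w^2/2 + 7*sqrt(2)*w + 59*w - 20 + 60*sqrt(2)
(2) = -4*l^4 - 44*l^3 - 164*l^2 - 244*l - 120
(3) = 6*a^4 - 3*a^3 + 3*a^2 + 21*a
(4) = -g^3 - 5*g^2/3 + 6*g - 6
(5) = 0.6077*z^4 + 8.5073*z^3 + 25.7518*z^2 + 31.1647*z - 2.0865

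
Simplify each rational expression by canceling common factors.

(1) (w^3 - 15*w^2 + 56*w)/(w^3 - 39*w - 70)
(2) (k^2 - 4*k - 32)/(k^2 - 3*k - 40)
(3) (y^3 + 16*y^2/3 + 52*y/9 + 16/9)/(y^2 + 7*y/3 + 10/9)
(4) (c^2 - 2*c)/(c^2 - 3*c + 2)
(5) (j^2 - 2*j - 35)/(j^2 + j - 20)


(1) = (w^2 - 8*w)/(w^2 + 7*w + 10)
(2) = (k + 4)/(k + 5)
(3) = (3*y^2 + 14*y + 8)/(3*y + 5)
(4) = c/(c - 1)
(5) = (j - 7)/(j - 4)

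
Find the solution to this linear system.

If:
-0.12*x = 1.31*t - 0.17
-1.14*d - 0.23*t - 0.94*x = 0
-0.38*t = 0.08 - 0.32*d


Then:
d = 0.47
t = 0.19
x = -0.62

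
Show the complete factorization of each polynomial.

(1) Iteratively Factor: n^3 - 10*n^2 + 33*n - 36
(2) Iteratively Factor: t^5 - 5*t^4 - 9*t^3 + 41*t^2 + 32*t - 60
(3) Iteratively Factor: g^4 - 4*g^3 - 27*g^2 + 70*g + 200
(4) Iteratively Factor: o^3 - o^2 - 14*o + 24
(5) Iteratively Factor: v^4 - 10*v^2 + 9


(1) = (n - 3)*(n^2 - 7*n + 12) = (n - 3)^2*(n - 4)
(2) = (t + 2)*(t^4 - 7*t^3 + 5*t^2 + 31*t - 30) = (t - 5)*(t + 2)*(t^3 - 2*t^2 - 5*t + 6) = (t - 5)*(t + 2)^2*(t^2 - 4*t + 3) = (t - 5)*(t - 3)*(t + 2)^2*(t - 1)
(3) = (g - 5)*(g^3 + g^2 - 22*g - 40) = (g - 5)*(g + 4)*(g^2 - 3*g - 10) = (g - 5)*(g + 2)*(g + 4)*(g - 5)
(4) = (o - 3)*(o^2 + 2*o - 8) = (o - 3)*(o - 2)*(o + 4)
(5) = (v + 3)*(v^3 - 3*v^2 - v + 3) = (v - 3)*(v + 3)*(v^2 - 1) = (v - 3)*(v - 1)*(v + 3)*(v + 1)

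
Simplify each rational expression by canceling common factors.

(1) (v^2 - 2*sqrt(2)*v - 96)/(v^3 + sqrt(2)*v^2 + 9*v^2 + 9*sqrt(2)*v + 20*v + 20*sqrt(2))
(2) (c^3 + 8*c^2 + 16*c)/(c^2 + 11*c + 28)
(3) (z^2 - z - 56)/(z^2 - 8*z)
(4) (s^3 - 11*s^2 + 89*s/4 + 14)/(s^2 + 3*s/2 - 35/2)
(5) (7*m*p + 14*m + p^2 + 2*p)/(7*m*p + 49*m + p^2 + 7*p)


(1) = (v^2 - 2*sqrt(2)*v - 96)/(v^3 + v^2*(sqrt(2) + 9) + v*(9*sqrt(2) + 20) + 20*sqrt(2))
(2) = (c^2 + 4*c)/(c + 7)
(3) = (z + 7)/z
(4) = (2*s^2 - 15*s - 8)/(2*s + 10)
(5) = (p + 2)/(p + 7)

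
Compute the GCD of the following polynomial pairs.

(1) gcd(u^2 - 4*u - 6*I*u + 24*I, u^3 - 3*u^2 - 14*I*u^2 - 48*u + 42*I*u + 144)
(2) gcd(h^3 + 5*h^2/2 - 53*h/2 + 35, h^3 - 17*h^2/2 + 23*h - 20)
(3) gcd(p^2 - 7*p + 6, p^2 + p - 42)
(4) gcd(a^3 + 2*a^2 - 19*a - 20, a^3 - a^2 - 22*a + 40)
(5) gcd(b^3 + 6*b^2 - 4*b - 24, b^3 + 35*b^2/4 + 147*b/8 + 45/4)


(1) = gcd((u - 4)*(u - 6*I), (u - 3)*(u - 8*I)*(u - 6*I)) = u - 6*I
(2) = h^2 - 9*h/2 + 5
(3) = gcd((p - 6)*(p - 1), (p - 6)*(p + 7)) = p - 6
(4) = gcd((a - 4)*(a + 1)*(a + 5), (a - 4)*(a - 2)*(a + 5)) = a^2 + a - 20
(5) = gcd((b - 2)*(b + 2)*(b + 6), (b + 5/4)*(b + 3/2)*(b + 6)) = b + 6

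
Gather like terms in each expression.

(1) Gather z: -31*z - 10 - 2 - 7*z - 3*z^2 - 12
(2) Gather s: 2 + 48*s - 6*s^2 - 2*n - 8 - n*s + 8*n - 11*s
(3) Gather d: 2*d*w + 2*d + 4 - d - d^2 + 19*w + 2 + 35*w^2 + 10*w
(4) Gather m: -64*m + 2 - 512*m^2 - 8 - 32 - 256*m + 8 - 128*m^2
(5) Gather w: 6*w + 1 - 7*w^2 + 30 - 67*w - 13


(1) = -3*z^2 - 38*z - 24
(2) = 6*n - 6*s^2 + s*(37 - n) - 6
(3) = -d^2 + d*(2*w + 1) + 35*w^2 + 29*w + 6
(4) = -640*m^2 - 320*m - 30
(5) = -7*w^2 - 61*w + 18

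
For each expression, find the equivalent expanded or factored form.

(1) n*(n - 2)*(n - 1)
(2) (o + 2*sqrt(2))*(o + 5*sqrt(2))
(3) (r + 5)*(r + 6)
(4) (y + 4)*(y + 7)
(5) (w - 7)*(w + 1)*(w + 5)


(1) = n^3 - 3*n^2 + 2*n
(2) = o^2 + 7*sqrt(2)*o + 20
(3) = r^2 + 11*r + 30
(4) = y^2 + 11*y + 28
(5) = w^3 - w^2 - 37*w - 35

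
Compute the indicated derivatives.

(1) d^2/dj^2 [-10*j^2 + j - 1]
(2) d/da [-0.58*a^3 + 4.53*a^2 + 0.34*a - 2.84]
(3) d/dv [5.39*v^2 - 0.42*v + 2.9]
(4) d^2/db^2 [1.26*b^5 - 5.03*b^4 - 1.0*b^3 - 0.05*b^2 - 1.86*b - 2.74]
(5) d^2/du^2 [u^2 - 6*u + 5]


(1) = -20
(2) = -1.74*a^2 + 9.06*a + 0.34
(3) = 10.78*v - 0.42
(4) = 25.2*b^3 - 60.36*b^2 - 6.0*b - 0.1
(5) = 2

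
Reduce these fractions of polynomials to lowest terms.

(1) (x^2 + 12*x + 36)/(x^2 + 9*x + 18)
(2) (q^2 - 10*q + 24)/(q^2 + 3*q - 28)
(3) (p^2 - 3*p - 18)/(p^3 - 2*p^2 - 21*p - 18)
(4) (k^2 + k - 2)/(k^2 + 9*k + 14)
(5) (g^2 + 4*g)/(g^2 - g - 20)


(1) = (x + 6)/(x + 3)
(2) = (q - 6)/(q + 7)
(3) = 1/(p + 1)
(4) = (k - 1)/(k + 7)
(5) = g/(g - 5)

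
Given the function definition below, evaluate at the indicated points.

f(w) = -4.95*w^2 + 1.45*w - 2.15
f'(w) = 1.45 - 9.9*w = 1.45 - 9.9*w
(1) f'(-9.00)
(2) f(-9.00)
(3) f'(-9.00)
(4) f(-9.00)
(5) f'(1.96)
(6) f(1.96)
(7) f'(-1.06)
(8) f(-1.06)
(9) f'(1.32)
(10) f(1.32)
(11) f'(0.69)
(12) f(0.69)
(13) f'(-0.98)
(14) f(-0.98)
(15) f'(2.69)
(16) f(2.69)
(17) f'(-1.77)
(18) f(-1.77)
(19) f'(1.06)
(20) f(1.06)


(1) = 90.55
(2) = -416.15
(3) = 90.55
(4) = -416.15
(5) = -17.95
(6) = -18.32
(7) = 11.94
(8) = -9.25
(9) = -11.62
(10) = -8.86
(11) = -5.38
(12) = -3.51
(13) = 11.15
(14) = -8.32
(15) = -25.18
(16) = -34.07
(17) = 18.97
(18) = -20.22
(19) = -9.04
(20) = -6.17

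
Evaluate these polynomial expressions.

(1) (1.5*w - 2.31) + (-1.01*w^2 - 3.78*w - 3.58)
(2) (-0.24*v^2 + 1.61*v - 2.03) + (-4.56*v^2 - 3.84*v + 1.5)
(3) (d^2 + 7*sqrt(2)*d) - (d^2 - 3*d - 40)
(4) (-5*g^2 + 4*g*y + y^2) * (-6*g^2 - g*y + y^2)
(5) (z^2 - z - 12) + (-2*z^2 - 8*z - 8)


(1) = -1.01*w^2 - 2.28*w - 5.89
(2) = -4.8*v^2 - 2.23*v - 0.53
(3) = 3*d + 7*sqrt(2)*d + 40
(4) = 30*g^4 - 19*g^3*y - 15*g^2*y^2 + 3*g*y^3 + y^4
(5) = -z^2 - 9*z - 20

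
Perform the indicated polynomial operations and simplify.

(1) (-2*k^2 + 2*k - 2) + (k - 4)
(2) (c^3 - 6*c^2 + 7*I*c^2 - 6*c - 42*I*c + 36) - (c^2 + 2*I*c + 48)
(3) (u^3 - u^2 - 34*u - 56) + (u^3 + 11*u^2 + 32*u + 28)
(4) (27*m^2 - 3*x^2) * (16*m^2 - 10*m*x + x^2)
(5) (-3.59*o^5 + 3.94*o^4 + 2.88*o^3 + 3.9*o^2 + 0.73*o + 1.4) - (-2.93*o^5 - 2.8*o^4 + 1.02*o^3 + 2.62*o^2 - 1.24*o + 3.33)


(1) = -2*k^2 + 3*k - 6
(2) = c^3 - 7*c^2 + 7*I*c^2 - 6*c - 44*I*c - 12
(3) = 2*u^3 + 10*u^2 - 2*u - 28
(4) = 432*m^4 - 270*m^3*x - 21*m^2*x^2 + 30*m*x^3 - 3*x^4
(5) = -0.66*o^5 + 6.74*o^4 + 1.86*o^3 + 1.28*o^2 + 1.97*o - 1.93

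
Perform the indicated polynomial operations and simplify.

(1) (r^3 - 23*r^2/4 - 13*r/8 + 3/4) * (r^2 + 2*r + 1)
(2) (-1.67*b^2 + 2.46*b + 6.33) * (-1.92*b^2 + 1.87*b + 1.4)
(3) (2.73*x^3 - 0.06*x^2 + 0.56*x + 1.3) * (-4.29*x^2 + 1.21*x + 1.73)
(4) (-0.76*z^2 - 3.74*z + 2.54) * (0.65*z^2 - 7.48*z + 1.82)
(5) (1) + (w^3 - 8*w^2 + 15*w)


(1) = r^5 - 15*r^4/4 - 97*r^3/8 - 33*r^2/4 - r/8 + 3/4
(2) = 3.2064*b^4 - 7.8461*b^3 - 9.8914*b^2 + 15.2811*b + 8.862
(3) = -11.7117*x^5 + 3.5607*x^4 + 2.2479*x^3 - 5.0032*x^2 + 2.5418*x + 2.249
(4) = -0.494*z^4 + 3.2538*z^3 + 28.243*z^2 - 25.806*z + 4.6228
(5) = w^3 - 8*w^2 + 15*w + 1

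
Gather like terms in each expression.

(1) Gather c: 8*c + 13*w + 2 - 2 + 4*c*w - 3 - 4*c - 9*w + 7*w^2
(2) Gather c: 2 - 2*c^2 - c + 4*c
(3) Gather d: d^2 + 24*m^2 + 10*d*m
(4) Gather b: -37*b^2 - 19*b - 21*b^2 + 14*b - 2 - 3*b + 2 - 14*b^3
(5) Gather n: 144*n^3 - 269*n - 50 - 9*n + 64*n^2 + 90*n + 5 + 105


(1) = c*(4*w + 4) + 7*w^2 + 4*w - 3
(2) = -2*c^2 + 3*c + 2
(3) = d^2 + 10*d*m + 24*m^2
(4) = -14*b^3 - 58*b^2 - 8*b
(5) = 144*n^3 + 64*n^2 - 188*n + 60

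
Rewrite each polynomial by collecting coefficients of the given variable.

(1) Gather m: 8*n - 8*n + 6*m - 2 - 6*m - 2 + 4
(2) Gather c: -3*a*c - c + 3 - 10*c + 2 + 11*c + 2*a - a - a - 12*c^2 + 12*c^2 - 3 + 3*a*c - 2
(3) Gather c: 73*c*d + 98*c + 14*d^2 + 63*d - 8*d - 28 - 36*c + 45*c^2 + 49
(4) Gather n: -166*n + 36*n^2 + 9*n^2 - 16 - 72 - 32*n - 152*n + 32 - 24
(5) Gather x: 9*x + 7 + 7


(1) = 0
(2) = 0
(3) = 45*c^2 + c*(73*d + 62) + 14*d^2 + 55*d + 21
(4) = 45*n^2 - 350*n - 80
(5) = 9*x + 14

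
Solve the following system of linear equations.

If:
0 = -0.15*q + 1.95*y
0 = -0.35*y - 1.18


Then:
q = -43.83
y = -3.37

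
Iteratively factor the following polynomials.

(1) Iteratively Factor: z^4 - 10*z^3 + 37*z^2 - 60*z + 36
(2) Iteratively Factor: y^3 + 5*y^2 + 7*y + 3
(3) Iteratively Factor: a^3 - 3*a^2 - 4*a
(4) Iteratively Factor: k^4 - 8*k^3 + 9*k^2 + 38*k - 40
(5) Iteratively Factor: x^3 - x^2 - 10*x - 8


(1) = (z - 3)*(z^3 - 7*z^2 + 16*z - 12) = (z - 3)*(z - 2)*(z^2 - 5*z + 6) = (z - 3)*(z - 2)^2*(z - 3)
(2) = (y + 1)*(y^2 + 4*y + 3) = (y + 1)^2*(y + 3)
(3) = (a - 4)*(a^2 + a) = a*(a - 4)*(a + 1)
(4) = (k - 4)*(k^3 - 4*k^2 - 7*k + 10) = (k - 5)*(k - 4)*(k^2 + k - 2) = (k - 5)*(k - 4)*(k - 1)*(k + 2)
(5) = (x + 2)*(x^2 - 3*x - 4) = (x - 4)*(x + 2)*(x + 1)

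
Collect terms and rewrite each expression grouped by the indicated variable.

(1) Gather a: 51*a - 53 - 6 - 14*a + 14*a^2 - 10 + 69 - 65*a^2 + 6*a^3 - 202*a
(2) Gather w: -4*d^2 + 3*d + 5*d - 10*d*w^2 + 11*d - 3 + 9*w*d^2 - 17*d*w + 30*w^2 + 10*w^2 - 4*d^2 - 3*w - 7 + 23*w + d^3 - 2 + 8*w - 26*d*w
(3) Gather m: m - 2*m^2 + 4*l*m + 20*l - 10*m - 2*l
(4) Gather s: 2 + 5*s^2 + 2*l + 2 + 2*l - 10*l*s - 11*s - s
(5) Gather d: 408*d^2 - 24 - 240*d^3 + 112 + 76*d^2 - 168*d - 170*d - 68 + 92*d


(1) = 6*a^3 - 51*a^2 - 165*a
(2) = d^3 - 8*d^2 + 19*d + w^2*(40 - 10*d) + w*(9*d^2 - 43*d + 28) - 12
(3) = 18*l - 2*m^2 + m*(4*l - 9)
(4) = 4*l + 5*s^2 + s*(-10*l - 12) + 4
(5) = -240*d^3 + 484*d^2 - 246*d + 20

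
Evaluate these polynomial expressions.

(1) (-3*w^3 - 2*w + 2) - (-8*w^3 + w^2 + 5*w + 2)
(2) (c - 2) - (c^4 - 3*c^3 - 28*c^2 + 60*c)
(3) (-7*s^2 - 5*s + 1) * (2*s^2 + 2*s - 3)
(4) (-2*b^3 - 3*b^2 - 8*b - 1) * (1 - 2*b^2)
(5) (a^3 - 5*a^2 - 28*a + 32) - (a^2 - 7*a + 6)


(1) = 5*w^3 - w^2 - 7*w
(2) = -c^4 + 3*c^3 + 28*c^2 - 59*c - 2
(3) = -14*s^4 - 24*s^3 + 13*s^2 + 17*s - 3
(4) = 4*b^5 + 6*b^4 + 14*b^3 - b^2 - 8*b - 1
(5) = a^3 - 6*a^2 - 21*a + 26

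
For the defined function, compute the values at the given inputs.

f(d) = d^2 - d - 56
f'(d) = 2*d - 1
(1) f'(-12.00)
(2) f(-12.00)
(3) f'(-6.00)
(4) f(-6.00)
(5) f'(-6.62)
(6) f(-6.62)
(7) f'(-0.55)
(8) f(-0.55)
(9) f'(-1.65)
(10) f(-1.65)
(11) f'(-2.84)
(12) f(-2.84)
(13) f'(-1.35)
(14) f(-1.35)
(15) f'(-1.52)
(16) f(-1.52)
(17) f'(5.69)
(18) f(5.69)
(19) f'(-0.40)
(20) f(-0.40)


(1) = -25.00
(2) = 100.00
(3) = -13.00
(4) = -14.00
(5) = -14.24
(6) = -5.56
(7) = -2.10
(8) = -55.15
(9) = -4.30
(10) = -51.63
(11) = -6.68
(12) = -45.09
(13) = -3.70
(14) = -52.83
(15) = -4.04
(16) = -52.17
(17) = 10.38
(18) = -29.31
(19) = -1.80
(20) = -55.44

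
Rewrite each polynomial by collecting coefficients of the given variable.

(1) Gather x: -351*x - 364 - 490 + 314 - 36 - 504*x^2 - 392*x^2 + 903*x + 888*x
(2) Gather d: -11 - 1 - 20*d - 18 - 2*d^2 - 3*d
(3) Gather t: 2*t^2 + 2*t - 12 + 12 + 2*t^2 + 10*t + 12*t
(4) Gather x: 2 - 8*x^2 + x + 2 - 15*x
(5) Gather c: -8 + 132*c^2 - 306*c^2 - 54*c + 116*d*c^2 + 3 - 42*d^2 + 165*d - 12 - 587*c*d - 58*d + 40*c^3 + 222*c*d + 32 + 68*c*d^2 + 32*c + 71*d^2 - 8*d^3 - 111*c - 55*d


(1) = -896*x^2 + 1440*x - 576
(2) = -2*d^2 - 23*d - 30
(3) = 4*t^2 + 24*t
(4) = -8*x^2 - 14*x + 4
(5) = 40*c^3 + c^2*(116*d - 174) + c*(68*d^2 - 365*d - 133) - 8*d^3 + 29*d^2 + 52*d + 15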